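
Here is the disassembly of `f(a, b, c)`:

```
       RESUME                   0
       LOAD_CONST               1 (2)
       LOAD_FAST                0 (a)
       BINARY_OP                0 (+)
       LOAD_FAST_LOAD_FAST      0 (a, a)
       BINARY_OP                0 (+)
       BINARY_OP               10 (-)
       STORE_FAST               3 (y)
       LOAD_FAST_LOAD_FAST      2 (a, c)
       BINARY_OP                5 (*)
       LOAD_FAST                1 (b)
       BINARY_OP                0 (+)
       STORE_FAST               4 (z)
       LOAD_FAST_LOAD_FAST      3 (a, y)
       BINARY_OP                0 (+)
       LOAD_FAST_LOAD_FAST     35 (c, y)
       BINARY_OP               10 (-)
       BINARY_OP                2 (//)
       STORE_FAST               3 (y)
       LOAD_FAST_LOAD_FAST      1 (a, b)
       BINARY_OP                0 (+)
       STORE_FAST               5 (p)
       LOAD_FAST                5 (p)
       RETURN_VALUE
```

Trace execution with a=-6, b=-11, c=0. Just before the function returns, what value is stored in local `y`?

LOAD_CONST → push 2. Stack: [2]
LOAD_FAST a → push -6. Stack: [2, -6]
BINARY_OP + → 2 + -6 = -4. Stack: [-4]
LOAD_FAST_LOAD_FAST a,a → push -6,-6. Stack: [-4, -6, -6]
BINARY_OP + → -6 + -6 = -12. Stack: [-4, -12]
BINARY_OP - → -4 - -12 = 8. Stack: [8]
STORE_FAST y → y=8. Stack: []
LOAD_FAST_LOAD_FAST a,c → push -6,0. Stack: [-6, 0]
BINARY_OP * → -6 * 0 = 0. Stack: [0]
LOAD_FAST b → push -11. Stack: [0, -11]
BINARY_OP + → 0 + -11 = -11. Stack: [-11]
STORE_FAST z → z=-11. Stack: []
LOAD_FAST_LOAD_FAST a,y → push -6,8. Stack: [-6, 8]
BINARY_OP + → -6 + 8 = 2. Stack: [2]
LOAD_FAST_LOAD_FAST c,y → push 0,8. Stack: [2, 0, 8]
BINARY_OP - → 0 - 8 = -8. Stack: [2, -8]
BINARY_OP // → 2 // -8 = -1. Stack: [-1]
STORE_FAST y → y=-1. Stack: []
LOAD_FAST_LOAD_FAST a,b → push -6,-11. Stack: [-6, -11]
BINARY_OP + → -6 + -11 = -17. Stack: [-17]
STORE_FAST p → p=-17. Stack: []
LOAD_FAST p → push -17. Stack: [-17]
RETURN_VALUE → return -17.

-1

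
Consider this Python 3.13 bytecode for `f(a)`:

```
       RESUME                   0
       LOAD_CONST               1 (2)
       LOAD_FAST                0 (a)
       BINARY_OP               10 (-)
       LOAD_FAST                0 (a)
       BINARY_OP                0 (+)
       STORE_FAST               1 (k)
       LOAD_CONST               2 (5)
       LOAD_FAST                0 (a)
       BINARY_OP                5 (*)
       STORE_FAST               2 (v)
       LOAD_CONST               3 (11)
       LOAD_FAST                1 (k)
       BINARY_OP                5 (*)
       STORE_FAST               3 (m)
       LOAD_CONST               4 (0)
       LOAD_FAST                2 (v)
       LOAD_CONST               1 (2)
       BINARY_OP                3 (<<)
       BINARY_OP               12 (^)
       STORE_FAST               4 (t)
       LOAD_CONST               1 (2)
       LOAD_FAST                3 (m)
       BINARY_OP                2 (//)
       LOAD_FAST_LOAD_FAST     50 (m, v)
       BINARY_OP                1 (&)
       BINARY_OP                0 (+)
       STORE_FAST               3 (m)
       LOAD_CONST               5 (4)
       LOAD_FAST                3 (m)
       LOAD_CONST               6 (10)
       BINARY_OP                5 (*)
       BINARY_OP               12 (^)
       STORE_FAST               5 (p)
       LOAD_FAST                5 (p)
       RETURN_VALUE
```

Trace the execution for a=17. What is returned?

LOAD_CONST → push 2. Stack: [2]
LOAD_FAST a → push 17. Stack: [2, 17]
BINARY_OP - → 2 - 17 = -15. Stack: [-15]
LOAD_FAST a → push 17. Stack: [-15, 17]
BINARY_OP + → -15 + 17 = 2. Stack: [2]
STORE_FAST k → k=2. Stack: []
LOAD_CONST → push 5. Stack: [5]
LOAD_FAST a → push 17. Stack: [5, 17]
BINARY_OP * → 5 * 17 = 85. Stack: [85]
STORE_FAST v → v=85. Stack: []
LOAD_CONST → push 11. Stack: [11]
LOAD_FAST k → push 2. Stack: [11, 2]
BINARY_OP * → 11 * 2 = 22. Stack: [22]
STORE_FAST m → m=22. Stack: []
LOAD_CONST → push 0. Stack: [0]
LOAD_FAST v → push 85. Stack: [0, 85]
LOAD_CONST → push 2. Stack: [0, 85, 2]
BINARY_OP << → 85 << 2 = 340. Stack: [0, 340]
BINARY_OP ^ → 0 ^ 340 = 340. Stack: [340]
STORE_FAST t → t=340. Stack: []
LOAD_CONST → push 2. Stack: [2]
LOAD_FAST m → push 22. Stack: [2, 22]
BINARY_OP // → 2 // 22 = 0. Stack: [0]
LOAD_FAST_LOAD_FAST m,v → push 22,85. Stack: [0, 22, 85]
BINARY_OP & → 22 & 85 = 20. Stack: [0, 20]
BINARY_OP + → 0 + 20 = 20. Stack: [20]
STORE_FAST m → m=20. Stack: []
LOAD_CONST → push 4. Stack: [4]
LOAD_FAST m → push 20. Stack: [4, 20]
LOAD_CONST → push 10. Stack: [4, 20, 10]
BINARY_OP * → 20 * 10 = 200. Stack: [4, 200]
BINARY_OP ^ → 4 ^ 200 = 204. Stack: [204]
STORE_FAST p → p=204. Stack: []
LOAD_FAST p → push 204. Stack: [204]
RETURN_VALUE → return 204.

204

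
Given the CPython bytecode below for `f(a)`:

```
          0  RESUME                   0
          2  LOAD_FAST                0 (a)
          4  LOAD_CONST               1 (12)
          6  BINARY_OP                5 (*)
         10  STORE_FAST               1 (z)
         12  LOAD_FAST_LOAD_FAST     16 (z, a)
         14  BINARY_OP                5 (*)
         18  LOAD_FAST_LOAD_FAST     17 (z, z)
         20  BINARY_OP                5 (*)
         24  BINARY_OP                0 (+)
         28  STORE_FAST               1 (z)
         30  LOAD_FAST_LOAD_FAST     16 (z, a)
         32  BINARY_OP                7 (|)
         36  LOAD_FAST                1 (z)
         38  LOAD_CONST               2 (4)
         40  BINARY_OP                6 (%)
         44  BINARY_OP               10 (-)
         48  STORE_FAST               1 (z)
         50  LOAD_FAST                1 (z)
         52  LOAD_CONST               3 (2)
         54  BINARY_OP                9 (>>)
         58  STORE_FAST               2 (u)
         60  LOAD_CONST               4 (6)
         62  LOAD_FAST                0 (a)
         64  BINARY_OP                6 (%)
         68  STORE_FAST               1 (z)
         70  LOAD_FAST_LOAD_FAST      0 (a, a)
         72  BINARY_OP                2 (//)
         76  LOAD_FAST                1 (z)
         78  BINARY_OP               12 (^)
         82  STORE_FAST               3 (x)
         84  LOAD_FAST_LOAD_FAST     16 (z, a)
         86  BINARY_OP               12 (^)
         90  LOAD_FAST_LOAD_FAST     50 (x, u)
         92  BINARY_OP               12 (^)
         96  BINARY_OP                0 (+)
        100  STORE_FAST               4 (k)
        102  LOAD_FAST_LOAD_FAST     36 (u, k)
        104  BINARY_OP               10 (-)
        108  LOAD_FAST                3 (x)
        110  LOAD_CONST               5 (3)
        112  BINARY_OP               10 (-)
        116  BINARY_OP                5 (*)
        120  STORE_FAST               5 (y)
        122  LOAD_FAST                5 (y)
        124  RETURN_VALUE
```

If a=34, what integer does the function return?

-140

LOAD_FAST a → push 34. Stack: [34]
LOAD_CONST → push 12. Stack: [34, 12]
BINARY_OP * → 34 * 12 = 408. Stack: [408]
STORE_FAST z → z=408. Stack: []
LOAD_FAST_LOAD_FAST z,a → push 408,34. Stack: [408, 34]
BINARY_OP * → 408 * 34 = 13872. Stack: [13872]
LOAD_FAST_LOAD_FAST z,z → push 408,408. Stack: [13872, 408, 408]
BINARY_OP * → 408 * 408 = 166464. Stack: [13872, 166464]
BINARY_OP + → 13872 + 166464 = 180336. Stack: [180336]
STORE_FAST z → z=180336. Stack: []
LOAD_FAST_LOAD_FAST z,a → push 180336,34. Stack: [180336, 34]
BINARY_OP | → 180336 | 34 = 180338. Stack: [180338]
LOAD_FAST z → push 180336. Stack: [180338, 180336]
LOAD_CONST → push 4. Stack: [180338, 180336, 4]
BINARY_OP % → 180336 % 4 = 0. Stack: [180338, 0]
BINARY_OP - → 180338 - 0 = 180338. Stack: [180338]
STORE_FAST z → z=180338. Stack: []
LOAD_FAST z → push 180338. Stack: [180338]
LOAD_CONST → push 2. Stack: [180338, 2]
BINARY_OP >> → 180338 >> 2 = 45084. Stack: [45084]
STORE_FAST u → u=45084. Stack: []
LOAD_CONST → push 6. Stack: [6]
LOAD_FAST a → push 34. Stack: [6, 34]
BINARY_OP % → 6 % 34 = 6. Stack: [6]
STORE_FAST z → z=6. Stack: []
LOAD_FAST_LOAD_FAST a,a → push 34,34. Stack: [34, 34]
BINARY_OP // → 34 // 34 = 1. Stack: [1]
LOAD_FAST z → push 6. Stack: [1, 6]
BINARY_OP ^ → 1 ^ 6 = 7. Stack: [7]
STORE_FAST x → x=7. Stack: []
LOAD_FAST_LOAD_FAST z,a → push 6,34. Stack: [6, 34]
BINARY_OP ^ → 6 ^ 34 = 36. Stack: [36]
LOAD_FAST_LOAD_FAST x,u → push 7,45084. Stack: [36, 7, 45084]
BINARY_OP ^ → 7 ^ 45084 = 45083. Stack: [36, 45083]
BINARY_OP + → 36 + 45083 = 45119. Stack: [45119]
STORE_FAST k → k=45119. Stack: []
LOAD_FAST_LOAD_FAST u,k → push 45084,45119. Stack: [45084, 45119]
BINARY_OP - → 45084 - 45119 = -35. Stack: [-35]
LOAD_FAST x → push 7. Stack: [-35, 7]
LOAD_CONST → push 3. Stack: [-35, 7, 3]
BINARY_OP - → 7 - 3 = 4. Stack: [-35, 4]
BINARY_OP * → -35 * 4 = -140. Stack: [-140]
STORE_FAST y → y=-140. Stack: []
LOAD_FAST y → push -140. Stack: [-140]
RETURN_VALUE → return -140.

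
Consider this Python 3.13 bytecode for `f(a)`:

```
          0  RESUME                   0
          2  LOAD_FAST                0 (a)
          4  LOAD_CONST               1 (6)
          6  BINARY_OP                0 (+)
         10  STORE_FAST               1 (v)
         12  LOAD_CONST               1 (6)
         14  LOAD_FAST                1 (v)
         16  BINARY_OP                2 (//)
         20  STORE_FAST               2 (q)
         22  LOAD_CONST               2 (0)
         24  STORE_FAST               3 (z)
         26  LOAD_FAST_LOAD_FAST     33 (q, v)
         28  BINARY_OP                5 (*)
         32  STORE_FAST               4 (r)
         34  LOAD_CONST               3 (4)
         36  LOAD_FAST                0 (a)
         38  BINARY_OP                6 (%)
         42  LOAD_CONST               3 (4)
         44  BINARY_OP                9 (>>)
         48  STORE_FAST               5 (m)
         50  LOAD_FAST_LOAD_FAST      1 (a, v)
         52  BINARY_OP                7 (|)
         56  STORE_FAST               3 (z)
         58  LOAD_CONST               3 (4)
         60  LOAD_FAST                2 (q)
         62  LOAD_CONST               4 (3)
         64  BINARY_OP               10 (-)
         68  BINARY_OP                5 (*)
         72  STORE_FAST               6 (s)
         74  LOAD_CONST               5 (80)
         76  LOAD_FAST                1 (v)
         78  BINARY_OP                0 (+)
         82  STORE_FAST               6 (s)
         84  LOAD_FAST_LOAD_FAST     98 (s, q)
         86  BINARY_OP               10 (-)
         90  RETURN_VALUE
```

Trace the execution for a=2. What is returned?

LOAD_FAST a → push 2. Stack: [2]
LOAD_CONST → push 6. Stack: [2, 6]
BINARY_OP + → 2 + 6 = 8. Stack: [8]
STORE_FAST v → v=8. Stack: []
LOAD_CONST → push 6. Stack: [6]
LOAD_FAST v → push 8. Stack: [6, 8]
BINARY_OP // → 6 // 8 = 0. Stack: [0]
STORE_FAST q → q=0. Stack: []
LOAD_CONST → push 0. Stack: [0]
STORE_FAST z → z=0. Stack: []
LOAD_FAST_LOAD_FAST q,v → push 0,8. Stack: [0, 8]
BINARY_OP * → 0 * 8 = 0. Stack: [0]
STORE_FAST r → r=0. Stack: []
LOAD_CONST → push 4. Stack: [4]
LOAD_FAST a → push 2. Stack: [4, 2]
BINARY_OP % → 4 % 2 = 0. Stack: [0]
LOAD_CONST → push 4. Stack: [0, 4]
BINARY_OP >> → 0 >> 4 = 0. Stack: [0]
STORE_FAST m → m=0. Stack: []
LOAD_FAST_LOAD_FAST a,v → push 2,8. Stack: [2, 8]
BINARY_OP | → 2 | 8 = 10. Stack: [10]
STORE_FAST z → z=10. Stack: []
LOAD_CONST → push 4. Stack: [4]
LOAD_FAST q → push 0. Stack: [4, 0]
LOAD_CONST → push 3. Stack: [4, 0, 3]
BINARY_OP - → 0 - 3 = -3. Stack: [4, -3]
BINARY_OP * → 4 * -3 = -12. Stack: [-12]
STORE_FAST s → s=-12. Stack: []
LOAD_CONST → push 80. Stack: [80]
LOAD_FAST v → push 8. Stack: [80, 8]
BINARY_OP + → 80 + 8 = 88. Stack: [88]
STORE_FAST s → s=88. Stack: []
LOAD_FAST_LOAD_FAST s,q → push 88,0. Stack: [88, 0]
BINARY_OP - → 88 - 0 = 88. Stack: [88]
RETURN_VALUE → return 88.

88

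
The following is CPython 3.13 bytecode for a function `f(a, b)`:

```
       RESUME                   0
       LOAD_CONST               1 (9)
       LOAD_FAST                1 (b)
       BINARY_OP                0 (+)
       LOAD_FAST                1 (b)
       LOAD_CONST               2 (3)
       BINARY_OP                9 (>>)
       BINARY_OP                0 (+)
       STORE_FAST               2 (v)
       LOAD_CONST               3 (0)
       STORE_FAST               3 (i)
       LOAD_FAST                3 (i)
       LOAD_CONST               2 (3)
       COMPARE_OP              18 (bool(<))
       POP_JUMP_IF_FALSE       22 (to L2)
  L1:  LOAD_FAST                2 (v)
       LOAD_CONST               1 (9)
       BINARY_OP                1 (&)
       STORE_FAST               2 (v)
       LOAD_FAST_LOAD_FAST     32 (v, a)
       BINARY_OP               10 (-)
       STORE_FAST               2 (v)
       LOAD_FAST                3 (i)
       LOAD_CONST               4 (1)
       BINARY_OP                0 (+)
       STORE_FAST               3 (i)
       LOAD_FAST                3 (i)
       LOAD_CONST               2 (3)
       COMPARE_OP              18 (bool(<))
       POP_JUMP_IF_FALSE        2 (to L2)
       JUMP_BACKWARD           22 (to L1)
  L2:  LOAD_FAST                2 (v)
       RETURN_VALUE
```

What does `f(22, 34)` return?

LOAD_CONST → push 9. Stack: [9]
LOAD_FAST b → push 34. Stack: [9, 34]
BINARY_OP + → 9 + 34 = 43. Stack: [43]
LOAD_FAST b → push 34. Stack: [43, 34]
LOAD_CONST → push 3. Stack: [43, 34, 3]
BINARY_OP >> → 34 >> 3 = 4. Stack: [43, 4]
BINARY_OP + → 43 + 4 = 47. Stack: [47]
STORE_FAST v → v=47. Stack: []
LOAD_CONST → push 0. Stack: [0]
STORE_FAST i → i=0. Stack: []
LOAD_FAST i → push 0. Stack: [0]
LOAD_CONST → push 3. Stack: [0, 3]
COMPARE_OP bool(<) → 0 vs 3 = True. Stack: [True]
POP_JUMP_IF_FALSE → pop True; no jump. Stack: []
LOAD_FAST v → push 47. Stack: [47]
LOAD_CONST → push 9. Stack: [47, 9]
BINARY_OP & → 47 & 9 = 9. Stack: [9]
STORE_FAST v → v=9. Stack: []
LOAD_FAST_LOAD_FAST v,a → push 9,22. Stack: [9, 22]
BINARY_OP - → 9 - 22 = -13. Stack: [-13]
STORE_FAST v → v=-13. Stack: []
LOAD_FAST i → push 0. Stack: [0]
LOAD_CONST → push 1. Stack: [0, 1]
BINARY_OP + → 0 + 1 = 1. Stack: [1]
STORE_FAST i → i=1. Stack: []
LOAD_FAST i → push 1. Stack: [1]
LOAD_CONST → push 3. Stack: [1, 3]
COMPARE_OP bool(<) → 1 vs 3 = True. Stack: [True]
POP_JUMP_IF_FALSE → pop True; no jump. Stack: []
LOAD_FAST v → push -13. Stack: [-13]
LOAD_CONST → push 9. Stack: [-13, 9]
BINARY_OP & → -13 & 9 = 1. Stack: [1]
STORE_FAST v → v=1. Stack: []
LOAD_FAST_LOAD_FAST v,a → push 1,22. Stack: [1, 22]
BINARY_OP - → 1 - 22 = -21. Stack: [-21]
STORE_FAST v → v=-21. Stack: []
LOAD_FAST i → push 1. Stack: [1]
LOAD_CONST → push 1. Stack: [1, 1]
BINARY_OP + → 1 + 1 = 2. Stack: [2]
STORE_FAST i → i=2. Stack: []
LOAD_FAST i → push 2. Stack: [2]
LOAD_CONST → push 3. Stack: [2, 3]
COMPARE_OP bool(<) → 2 vs 3 = True. Stack: [True]
POP_JUMP_IF_FALSE → pop True; no jump. Stack: []
LOAD_FAST v → push -21. Stack: [-21]
LOAD_CONST → push 9. Stack: [-21, 9]
BINARY_OP & → -21 & 9 = 9. Stack: [9]
STORE_FAST v → v=9. Stack: []
LOAD_FAST_LOAD_FAST v,a → push 9,22. Stack: [9, 22]
BINARY_OP - → 9 - 22 = -13. Stack: [-13]
STORE_FAST v → v=-13. Stack: []
LOAD_FAST i → push 2. Stack: [2]
LOAD_CONST → push 1. Stack: [2, 1]
BINARY_OP + → 2 + 1 = 3. Stack: [3]
STORE_FAST i → i=3. Stack: []
LOAD_FAST i → push 3. Stack: [3]
LOAD_CONST → push 3. Stack: [3, 3]
COMPARE_OP bool(<) → 3 vs 3 = False. Stack: [False]
POP_JUMP_IF_FALSE → pop False; jump. Stack: []
LOAD_FAST v → push -13. Stack: [-13]
RETURN_VALUE → return -13.

-13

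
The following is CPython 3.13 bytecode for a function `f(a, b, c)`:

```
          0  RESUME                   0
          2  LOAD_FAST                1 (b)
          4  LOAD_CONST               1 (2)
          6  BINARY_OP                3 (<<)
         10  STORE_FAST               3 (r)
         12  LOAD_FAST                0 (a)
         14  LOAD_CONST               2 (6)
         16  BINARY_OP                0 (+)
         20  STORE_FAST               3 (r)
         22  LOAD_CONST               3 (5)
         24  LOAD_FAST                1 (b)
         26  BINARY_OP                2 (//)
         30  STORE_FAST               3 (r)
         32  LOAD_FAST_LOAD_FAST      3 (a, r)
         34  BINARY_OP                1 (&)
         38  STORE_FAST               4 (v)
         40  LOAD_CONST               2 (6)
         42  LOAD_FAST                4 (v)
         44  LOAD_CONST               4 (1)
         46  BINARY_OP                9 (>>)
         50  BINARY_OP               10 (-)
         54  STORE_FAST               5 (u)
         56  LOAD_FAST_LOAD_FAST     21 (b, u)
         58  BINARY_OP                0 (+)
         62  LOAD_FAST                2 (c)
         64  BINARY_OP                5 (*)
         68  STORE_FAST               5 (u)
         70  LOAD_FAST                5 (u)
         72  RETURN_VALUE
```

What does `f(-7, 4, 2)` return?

LOAD_FAST b → push 4. Stack: [4]
LOAD_CONST → push 2. Stack: [4, 2]
BINARY_OP << → 4 << 2 = 16. Stack: [16]
STORE_FAST r → r=16. Stack: []
LOAD_FAST a → push -7. Stack: [-7]
LOAD_CONST → push 6. Stack: [-7, 6]
BINARY_OP + → -7 + 6 = -1. Stack: [-1]
STORE_FAST r → r=-1. Stack: []
LOAD_CONST → push 5. Stack: [5]
LOAD_FAST b → push 4. Stack: [5, 4]
BINARY_OP // → 5 // 4 = 1. Stack: [1]
STORE_FAST r → r=1. Stack: []
LOAD_FAST_LOAD_FAST a,r → push -7,1. Stack: [-7, 1]
BINARY_OP & → -7 & 1 = 1. Stack: [1]
STORE_FAST v → v=1. Stack: []
LOAD_CONST → push 6. Stack: [6]
LOAD_FAST v → push 1. Stack: [6, 1]
LOAD_CONST → push 1. Stack: [6, 1, 1]
BINARY_OP >> → 1 >> 1 = 0. Stack: [6, 0]
BINARY_OP - → 6 - 0 = 6. Stack: [6]
STORE_FAST u → u=6. Stack: []
LOAD_FAST_LOAD_FAST b,u → push 4,6. Stack: [4, 6]
BINARY_OP + → 4 + 6 = 10. Stack: [10]
LOAD_FAST c → push 2. Stack: [10, 2]
BINARY_OP * → 10 * 2 = 20. Stack: [20]
STORE_FAST u → u=20. Stack: []
LOAD_FAST u → push 20. Stack: [20]
RETURN_VALUE → return 20.

20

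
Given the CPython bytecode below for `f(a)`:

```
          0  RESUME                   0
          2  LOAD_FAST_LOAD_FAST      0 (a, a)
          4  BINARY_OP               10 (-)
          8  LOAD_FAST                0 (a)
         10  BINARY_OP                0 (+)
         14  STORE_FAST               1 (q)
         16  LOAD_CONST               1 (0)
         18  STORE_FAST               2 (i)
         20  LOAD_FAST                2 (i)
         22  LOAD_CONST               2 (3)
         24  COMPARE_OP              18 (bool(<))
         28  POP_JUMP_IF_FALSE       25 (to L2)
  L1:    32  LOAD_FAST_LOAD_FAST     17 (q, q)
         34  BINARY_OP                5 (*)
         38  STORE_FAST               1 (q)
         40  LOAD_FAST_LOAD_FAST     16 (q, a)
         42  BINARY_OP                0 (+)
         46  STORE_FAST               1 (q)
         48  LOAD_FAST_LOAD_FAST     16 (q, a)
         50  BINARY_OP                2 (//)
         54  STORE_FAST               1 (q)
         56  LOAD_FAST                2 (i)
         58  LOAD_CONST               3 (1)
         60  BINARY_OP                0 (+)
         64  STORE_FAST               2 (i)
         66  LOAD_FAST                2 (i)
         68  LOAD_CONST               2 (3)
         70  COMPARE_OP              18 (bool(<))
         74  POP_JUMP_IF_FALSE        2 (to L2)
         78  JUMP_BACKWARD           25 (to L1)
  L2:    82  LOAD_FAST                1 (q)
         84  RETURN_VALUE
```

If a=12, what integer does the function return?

LOAD_FAST_LOAD_FAST a,a → push 12,12
BINARY_OP - → 12 - 12 = 0
LOAD_FAST a → push 12
BINARY_OP + → 0 + 12 = 12
STORE_FAST q → q=12
LOAD_CONST → push 0
STORE_FAST i → i=0
LOAD_FAST i → push 0
LOAD_CONST → push 3
COMPARE_OP bool(<) → 0 vs 3 = True
POP_JUMP_IF_FALSE → pop True; no jump
LOAD_FAST_LOAD_FAST q,q → push 12,12
BINARY_OP * → 12 * 12 = 144
STORE_FAST q → q=144
LOAD_FAST_LOAD_FAST q,a → push 144,12
BINARY_OP + → 144 + 12 = 156
STORE_FAST q → q=156
LOAD_FAST_LOAD_FAST q,a → push 156,12
BINARY_OP // → 156 // 12 = 13
STORE_FAST q → q=13
LOAD_FAST i → push 0
LOAD_CONST → push 1
BINARY_OP + → 0 + 1 = 1
STORE_FAST i → i=1
LOAD_FAST i → push 1
LOAD_CONST → push 3
COMPARE_OP bool(<) → 1 vs 3 = True
POP_JUMP_IF_FALSE → pop True; no jump
LOAD_FAST_LOAD_FAST q,q → push 13,13
BINARY_OP * → 13 * 13 = 169
STORE_FAST q → q=169
LOAD_FAST_LOAD_FAST q,a → push 169,12
BINARY_OP + → 169 + 12 = 181
STORE_FAST q → q=181
LOAD_FAST_LOAD_FAST q,a → push 181,12
BINARY_OP // → 181 // 12 = 15
STORE_FAST q → q=15
LOAD_FAST i → push 1
LOAD_CONST → push 1
BINARY_OP + → 1 + 1 = 2
STORE_FAST i → i=2
LOAD_FAST i → push 2
LOAD_CONST → push 3
COMPARE_OP bool(<) → 2 vs 3 = True
POP_JUMP_IF_FALSE → pop True; no jump
LOAD_FAST_LOAD_FAST q,q → push 15,15
BINARY_OP * → 15 * 15 = 225
STORE_FAST q → q=225
LOAD_FAST_LOAD_FAST q,a → push 225,12
BINARY_OP + → 225 + 12 = 237
STORE_FAST q → q=237
LOAD_FAST_LOAD_FAST q,a → push 237,12
BINARY_OP // → 237 // 12 = 19
STORE_FAST q → q=19
LOAD_FAST i → push 2
LOAD_CONST → push 1
BINARY_OP + → 2 + 1 = 3
STORE_FAST i → i=3
LOAD_FAST i → push 3
LOAD_CONST → push 3
COMPARE_OP bool(<) → 3 vs 3 = False
POP_JUMP_IF_FALSE → pop False; jump
LOAD_FAST q → push 19
RETURN_VALUE → return 19.

19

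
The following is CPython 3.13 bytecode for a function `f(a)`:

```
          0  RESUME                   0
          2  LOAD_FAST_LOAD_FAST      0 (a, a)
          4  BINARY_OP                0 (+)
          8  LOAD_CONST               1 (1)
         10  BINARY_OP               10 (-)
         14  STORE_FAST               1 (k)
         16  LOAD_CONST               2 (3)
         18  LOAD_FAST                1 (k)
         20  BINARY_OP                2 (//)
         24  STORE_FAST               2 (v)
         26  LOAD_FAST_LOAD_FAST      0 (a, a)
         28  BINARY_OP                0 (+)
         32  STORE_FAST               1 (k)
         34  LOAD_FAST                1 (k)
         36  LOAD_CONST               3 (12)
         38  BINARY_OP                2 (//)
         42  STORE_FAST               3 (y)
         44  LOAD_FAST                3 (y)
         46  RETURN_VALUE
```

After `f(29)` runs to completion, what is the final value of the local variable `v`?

0

LOAD_FAST_LOAD_FAST a,a → push 29,29. Stack: [29, 29]
BINARY_OP + → 29 + 29 = 58. Stack: [58]
LOAD_CONST → push 1. Stack: [58, 1]
BINARY_OP - → 58 - 1 = 57. Stack: [57]
STORE_FAST k → k=57. Stack: []
LOAD_CONST → push 3. Stack: [3]
LOAD_FAST k → push 57. Stack: [3, 57]
BINARY_OP // → 3 // 57 = 0. Stack: [0]
STORE_FAST v → v=0. Stack: []
LOAD_FAST_LOAD_FAST a,a → push 29,29. Stack: [29, 29]
BINARY_OP + → 29 + 29 = 58. Stack: [58]
STORE_FAST k → k=58. Stack: []
LOAD_FAST k → push 58. Stack: [58]
LOAD_CONST → push 12. Stack: [58, 12]
BINARY_OP // → 58 // 12 = 4. Stack: [4]
STORE_FAST y → y=4. Stack: []
LOAD_FAST y → push 4. Stack: [4]
RETURN_VALUE → return 4.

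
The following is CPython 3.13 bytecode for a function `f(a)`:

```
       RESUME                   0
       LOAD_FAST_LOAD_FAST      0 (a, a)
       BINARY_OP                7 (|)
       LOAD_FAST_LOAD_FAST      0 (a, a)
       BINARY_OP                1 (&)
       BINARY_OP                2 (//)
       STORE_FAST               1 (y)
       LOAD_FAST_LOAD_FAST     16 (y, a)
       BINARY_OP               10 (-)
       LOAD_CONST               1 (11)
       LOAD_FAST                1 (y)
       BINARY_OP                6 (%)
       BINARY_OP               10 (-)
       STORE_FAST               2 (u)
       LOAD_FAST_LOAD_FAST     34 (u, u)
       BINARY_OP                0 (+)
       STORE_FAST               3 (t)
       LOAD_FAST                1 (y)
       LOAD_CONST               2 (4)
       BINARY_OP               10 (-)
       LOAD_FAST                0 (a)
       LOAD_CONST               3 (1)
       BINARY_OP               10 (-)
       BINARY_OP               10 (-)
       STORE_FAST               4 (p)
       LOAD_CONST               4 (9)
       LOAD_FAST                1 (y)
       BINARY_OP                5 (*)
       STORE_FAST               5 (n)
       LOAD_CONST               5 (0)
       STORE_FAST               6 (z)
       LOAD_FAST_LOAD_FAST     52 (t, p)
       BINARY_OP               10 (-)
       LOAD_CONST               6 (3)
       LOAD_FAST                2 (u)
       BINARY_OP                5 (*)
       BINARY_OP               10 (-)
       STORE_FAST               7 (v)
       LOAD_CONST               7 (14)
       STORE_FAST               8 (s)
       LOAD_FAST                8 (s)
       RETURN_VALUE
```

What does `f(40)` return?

14

LOAD_FAST_LOAD_FAST a,a → push 40,40. Stack: [40, 40]
BINARY_OP | → 40 | 40 = 40. Stack: [40]
LOAD_FAST_LOAD_FAST a,a → push 40,40. Stack: [40, 40, 40]
BINARY_OP & → 40 & 40 = 40. Stack: [40, 40]
BINARY_OP // → 40 // 40 = 1. Stack: [1]
STORE_FAST y → y=1. Stack: []
LOAD_FAST_LOAD_FAST y,a → push 1,40. Stack: [1, 40]
BINARY_OP - → 1 - 40 = -39. Stack: [-39]
LOAD_CONST → push 11. Stack: [-39, 11]
LOAD_FAST y → push 1. Stack: [-39, 11, 1]
BINARY_OP % → 11 % 1 = 0. Stack: [-39, 0]
BINARY_OP - → -39 - 0 = -39. Stack: [-39]
STORE_FAST u → u=-39. Stack: []
LOAD_FAST_LOAD_FAST u,u → push -39,-39. Stack: [-39, -39]
BINARY_OP + → -39 + -39 = -78. Stack: [-78]
STORE_FAST t → t=-78. Stack: []
LOAD_FAST y → push 1. Stack: [1]
LOAD_CONST → push 4. Stack: [1, 4]
BINARY_OP - → 1 - 4 = -3. Stack: [-3]
LOAD_FAST a → push 40. Stack: [-3, 40]
LOAD_CONST → push 1. Stack: [-3, 40, 1]
BINARY_OP - → 40 - 1 = 39. Stack: [-3, 39]
BINARY_OP - → -3 - 39 = -42. Stack: [-42]
STORE_FAST p → p=-42. Stack: []
LOAD_CONST → push 9. Stack: [9]
LOAD_FAST y → push 1. Stack: [9, 1]
BINARY_OP * → 9 * 1 = 9. Stack: [9]
STORE_FAST n → n=9. Stack: []
LOAD_CONST → push 0. Stack: [0]
STORE_FAST z → z=0. Stack: []
LOAD_FAST_LOAD_FAST t,p → push -78,-42. Stack: [-78, -42]
BINARY_OP - → -78 - -42 = -36. Stack: [-36]
LOAD_CONST → push 3. Stack: [-36, 3]
LOAD_FAST u → push -39. Stack: [-36, 3, -39]
BINARY_OP * → 3 * -39 = -117. Stack: [-36, -117]
BINARY_OP - → -36 - -117 = 81. Stack: [81]
STORE_FAST v → v=81. Stack: []
LOAD_CONST → push 14. Stack: [14]
STORE_FAST s → s=14. Stack: []
LOAD_FAST s → push 14. Stack: [14]
RETURN_VALUE → return 14.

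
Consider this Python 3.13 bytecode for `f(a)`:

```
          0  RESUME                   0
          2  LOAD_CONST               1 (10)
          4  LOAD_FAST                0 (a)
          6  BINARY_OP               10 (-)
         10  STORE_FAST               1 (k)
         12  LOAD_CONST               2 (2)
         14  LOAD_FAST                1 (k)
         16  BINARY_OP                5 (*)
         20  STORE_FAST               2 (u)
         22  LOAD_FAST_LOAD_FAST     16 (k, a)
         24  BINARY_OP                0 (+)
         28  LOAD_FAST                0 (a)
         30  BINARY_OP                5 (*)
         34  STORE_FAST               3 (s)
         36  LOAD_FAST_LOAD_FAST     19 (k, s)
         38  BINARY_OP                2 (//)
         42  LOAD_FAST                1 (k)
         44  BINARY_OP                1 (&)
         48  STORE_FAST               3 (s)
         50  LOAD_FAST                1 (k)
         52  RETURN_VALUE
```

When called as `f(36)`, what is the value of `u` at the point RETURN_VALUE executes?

-52

LOAD_CONST → push 10. Stack: [10]
LOAD_FAST a → push 36. Stack: [10, 36]
BINARY_OP - → 10 - 36 = -26. Stack: [-26]
STORE_FAST k → k=-26. Stack: []
LOAD_CONST → push 2. Stack: [2]
LOAD_FAST k → push -26. Stack: [2, -26]
BINARY_OP * → 2 * -26 = -52. Stack: [-52]
STORE_FAST u → u=-52. Stack: []
LOAD_FAST_LOAD_FAST k,a → push -26,36. Stack: [-26, 36]
BINARY_OP + → -26 + 36 = 10. Stack: [10]
LOAD_FAST a → push 36. Stack: [10, 36]
BINARY_OP * → 10 * 36 = 360. Stack: [360]
STORE_FAST s → s=360. Stack: []
LOAD_FAST_LOAD_FAST k,s → push -26,360. Stack: [-26, 360]
BINARY_OP // → -26 // 360 = -1. Stack: [-1]
LOAD_FAST k → push -26. Stack: [-1, -26]
BINARY_OP & → -1 & -26 = -26. Stack: [-26]
STORE_FAST s → s=-26. Stack: []
LOAD_FAST k → push -26. Stack: [-26]
RETURN_VALUE → return -26.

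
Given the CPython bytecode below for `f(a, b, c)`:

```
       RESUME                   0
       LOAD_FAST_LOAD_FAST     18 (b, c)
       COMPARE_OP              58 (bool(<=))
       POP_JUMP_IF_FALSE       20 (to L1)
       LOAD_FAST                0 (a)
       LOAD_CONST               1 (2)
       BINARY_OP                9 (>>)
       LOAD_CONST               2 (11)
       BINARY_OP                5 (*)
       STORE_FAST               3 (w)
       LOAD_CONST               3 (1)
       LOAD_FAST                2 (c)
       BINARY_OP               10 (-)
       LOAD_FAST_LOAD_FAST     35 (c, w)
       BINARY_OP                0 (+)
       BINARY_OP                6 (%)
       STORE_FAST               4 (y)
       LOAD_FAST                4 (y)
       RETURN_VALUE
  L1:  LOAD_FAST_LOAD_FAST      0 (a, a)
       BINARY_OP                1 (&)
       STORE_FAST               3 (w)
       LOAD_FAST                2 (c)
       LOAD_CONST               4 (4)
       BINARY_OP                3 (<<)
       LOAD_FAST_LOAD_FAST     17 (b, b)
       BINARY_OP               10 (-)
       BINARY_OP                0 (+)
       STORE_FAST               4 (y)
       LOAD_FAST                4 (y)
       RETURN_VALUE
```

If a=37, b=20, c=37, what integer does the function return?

100

LOAD_FAST_LOAD_FAST b,c → push 20,37. Stack: [20, 37]
COMPARE_OP bool(<=) → 20 vs 37 = True. Stack: [True]
POP_JUMP_IF_FALSE → pop True; no jump. Stack: []
LOAD_FAST a → push 37. Stack: [37]
LOAD_CONST → push 2. Stack: [37, 2]
BINARY_OP >> → 37 >> 2 = 9. Stack: [9]
LOAD_CONST → push 11. Stack: [9, 11]
BINARY_OP * → 9 * 11 = 99. Stack: [99]
STORE_FAST w → w=99. Stack: []
LOAD_CONST → push 1. Stack: [1]
LOAD_FAST c → push 37. Stack: [1, 37]
BINARY_OP - → 1 - 37 = -36. Stack: [-36]
LOAD_FAST_LOAD_FAST c,w → push 37,99. Stack: [-36, 37, 99]
BINARY_OP + → 37 + 99 = 136. Stack: [-36, 136]
BINARY_OP % → -36 % 136 = 100. Stack: [100]
STORE_FAST y → y=100. Stack: []
LOAD_FAST y → push 100. Stack: [100]
RETURN_VALUE → return 100.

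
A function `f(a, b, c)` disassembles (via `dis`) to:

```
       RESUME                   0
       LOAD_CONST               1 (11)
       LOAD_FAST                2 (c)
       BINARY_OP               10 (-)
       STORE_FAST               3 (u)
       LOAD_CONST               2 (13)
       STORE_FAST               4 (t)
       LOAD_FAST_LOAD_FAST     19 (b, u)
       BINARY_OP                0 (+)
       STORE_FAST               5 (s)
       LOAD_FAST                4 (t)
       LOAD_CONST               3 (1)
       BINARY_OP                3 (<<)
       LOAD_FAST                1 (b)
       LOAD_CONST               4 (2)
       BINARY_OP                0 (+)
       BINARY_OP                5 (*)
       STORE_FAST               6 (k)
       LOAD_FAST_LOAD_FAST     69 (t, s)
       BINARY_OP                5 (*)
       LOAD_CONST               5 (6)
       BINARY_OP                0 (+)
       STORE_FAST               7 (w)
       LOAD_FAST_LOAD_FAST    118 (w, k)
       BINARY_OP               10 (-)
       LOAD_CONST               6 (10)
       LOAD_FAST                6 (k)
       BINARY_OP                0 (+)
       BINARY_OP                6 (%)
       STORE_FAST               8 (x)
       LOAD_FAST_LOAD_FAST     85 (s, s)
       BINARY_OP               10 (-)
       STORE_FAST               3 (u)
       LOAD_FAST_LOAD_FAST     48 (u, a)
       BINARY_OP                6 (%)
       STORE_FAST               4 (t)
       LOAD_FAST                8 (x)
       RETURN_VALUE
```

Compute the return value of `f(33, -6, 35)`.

-92

LOAD_CONST → push 11. Stack: [11]
LOAD_FAST c → push 35. Stack: [11, 35]
BINARY_OP - → 11 - 35 = -24. Stack: [-24]
STORE_FAST u → u=-24. Stack: []
LOAD_CONST → push 13. Stack: [13]
STORE_FAST t → t=13. Stack: []
LOAD_FAST_LOAD_FAST b,u → push -6,-24. Stack: [-6, -24]
BINARY_OP + → -6 + -24 = -30. Stack: [-30]
STORE_FAST s → s=-30. Stack: []
LOAD_FAST t → push 13. Stack: [13]
LOAD_CONST → push 1. Stack: [13, 1]
BINARY_OP << → 13 << 1 = 26. Stack: [26]
LOAD_FAST b → push -6. Stack: [26, -6]
LOAD_CONST → push 2. Stack: [26, -6, 2]
BINARY_OP + → -6 + 2 = -4. Stack: [26, -4]
BINARY_OP * → 26 * -4 = -104. Stack: [-104]
STORE_FAST k → k=-104. Stack: []
LOAD_FAST_LOAD_FAST t,s → push 13,-30. Stack: [13, -30]
BINARY_OP * → 13 * -30 = -390. Stack: [-390]
LOAD_CONST → push 6. Stack: [-390, 6]
BINARY_OP + → -390 + 6 = -384. Stack: [-384]
STORE_FAST w → w=-384. Stack: []
LOAD_FAST_LOAD_FAST w,k → push -384,-104. Stack: [-384, -104]
BINARY_OP - → -384 - -104 = -280. Stack: [-280]
LOAD_CONST → push 10. Stack: [-280, 10]
LOAD_FAST k → push -104. Stack: [-280, 10, -104]
BINARY_OP + → 10 + -104 = -94. Stack: [-280, -94]
BINARY_OP % → -280 % -94 = -92. Stack: [-92]
STORE_FAST x → x=-92. Stack: []
LOAD_FAST_LOAD_FAST s,s → push -30,-30. Stack: [-30, -30]
BINARY_OP - → -30 - -30 = 0. Stack: [0]
STORE_FAST u → u=0. Stack: []
LOAD_FAST_LOAD_FAST u,a → push 0,33. Stack: [0, 33]
BINARY_OP % → 0 % 33 = 0. Stack: [0]
STORE_FAST t → t=0. Stack: []
LOAD_FAST x → push -92. Stack: [-92]
RETURN_VALUE → return -92.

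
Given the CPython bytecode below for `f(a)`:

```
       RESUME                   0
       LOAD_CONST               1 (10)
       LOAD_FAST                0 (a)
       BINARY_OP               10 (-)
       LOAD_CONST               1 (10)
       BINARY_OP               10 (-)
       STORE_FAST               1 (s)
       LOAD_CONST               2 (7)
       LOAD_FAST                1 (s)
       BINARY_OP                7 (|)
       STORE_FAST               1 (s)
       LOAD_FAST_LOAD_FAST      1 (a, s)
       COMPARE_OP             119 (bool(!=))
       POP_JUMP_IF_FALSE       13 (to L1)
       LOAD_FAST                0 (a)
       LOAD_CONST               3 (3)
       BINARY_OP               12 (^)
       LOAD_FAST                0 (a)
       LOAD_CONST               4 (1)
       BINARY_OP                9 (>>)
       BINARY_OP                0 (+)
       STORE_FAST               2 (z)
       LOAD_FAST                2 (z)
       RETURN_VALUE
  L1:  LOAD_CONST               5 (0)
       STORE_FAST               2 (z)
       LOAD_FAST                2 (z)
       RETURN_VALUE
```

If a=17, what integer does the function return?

26

LOAD_CONST → push 10. Stack: [10]
LOAD_FAST a → push 17. Stack: [10, 17]
BINARY_OP - → 10 - 17 = -7. Stack: [-7]
LOAD_CONST → push 10. Stack: [-7, 10]
BINARY_OP - → -7 - 10 = -17. Stack: [-17]
STORE_FAST s → s=-17. Stack: []
LOAD_CONST → push 7. Stack: [7]
LOAD_FAST s → push -17. Stack: [7, -17]
BINARY_OP | → 7 | -17 = -17. Stack: [-17]
STORE_FAST s → s=-17. Stack: []
LOAD_FAST_LOAD_FAST a,s → push 17,-17. Stack: [17, -17]
COMPARE_OP bool(!=) → 17 vs -17 = True. Stack: [True]
POP_JUMP_IF_FALSE → pop True; no jump. Stack: []
LOAD_FAST a → push 17. Stack: [17]
LOAD_CONST → push 3. Stack: [17, 3]
BINARY_OP ^ → 17 ^ 3 = 18. Stack: [18]
LOAD_FAST a → push 17. Stack: [18, 17]
LOAD_CONST → push 1. Stack: [18, 17, 1]
BINARY_OP >> → 17 >> 1 = 8. Stack: [18, 8]
BINARY_OP + → 18 + 8 = 26. Stack: [26]
STORE_FAST z → z=26. Stack: []
LOAD_FAST z → push 26. Stack: [26]
RETURN_VALUE → return 26.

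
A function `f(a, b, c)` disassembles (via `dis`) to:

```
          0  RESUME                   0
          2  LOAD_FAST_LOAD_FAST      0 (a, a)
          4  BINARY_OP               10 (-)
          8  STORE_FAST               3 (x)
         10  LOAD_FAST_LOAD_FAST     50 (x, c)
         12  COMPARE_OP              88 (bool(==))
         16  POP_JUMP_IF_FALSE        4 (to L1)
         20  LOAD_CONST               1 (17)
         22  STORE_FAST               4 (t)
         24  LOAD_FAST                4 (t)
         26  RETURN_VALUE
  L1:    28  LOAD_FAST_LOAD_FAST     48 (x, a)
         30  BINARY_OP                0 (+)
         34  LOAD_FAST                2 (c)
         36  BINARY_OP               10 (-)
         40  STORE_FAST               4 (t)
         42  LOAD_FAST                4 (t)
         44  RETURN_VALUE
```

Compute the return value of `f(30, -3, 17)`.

13

LOAD_FAST_LOAD_FAST a,a → push 30,30. Stack: [30, 30]
BINARY_OP - → 30 - 30 = 0. Stack: [0]
STORE_FAST x → x=0. Stack: []
LOAD_FAST_LOAD_FAST x,c → push 0,17. Stack: [0, 17]
COMPARE_OP bool(==) → 0 vs 17 = False. Stack: [False]
POP_JUMP_IF_FALSE → pop False; jump. Stack: []
LOAD_FAST_LOAD_FAST x,a → push 0,30. Stack: [0, 30]
BINARY_OP + → 0 + 30 = 30. Stack: [30]
LOAD_FAST c → push 17. Stack: [30, 17]
BINARY_OP - → 30 - 17 = 13. Stack: [13]
STORE_FAST t → t=13. Stack: []
LOAD_FAST t → push 13. Stack: [13]
RETURN_VALUE → return 13.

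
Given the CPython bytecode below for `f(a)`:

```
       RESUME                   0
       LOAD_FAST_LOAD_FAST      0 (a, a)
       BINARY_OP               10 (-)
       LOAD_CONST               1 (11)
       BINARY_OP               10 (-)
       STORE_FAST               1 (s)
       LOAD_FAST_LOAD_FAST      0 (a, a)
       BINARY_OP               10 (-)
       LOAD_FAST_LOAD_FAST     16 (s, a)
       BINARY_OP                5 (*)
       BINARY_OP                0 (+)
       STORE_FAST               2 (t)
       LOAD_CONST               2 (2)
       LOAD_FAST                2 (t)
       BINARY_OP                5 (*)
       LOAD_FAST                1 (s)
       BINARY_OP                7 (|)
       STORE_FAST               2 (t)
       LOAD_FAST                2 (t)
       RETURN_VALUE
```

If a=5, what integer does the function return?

LOAD_FAST_LOAD_FAST a,a → push 5,5. Stack: [5, 5]
BINARY_OP - → 5 - 5 = 0. Stack: [0]
LOAD_CONST → push 11. Stack: [0, 11]
BINARY_OP - → 0 - 11 = -11. Stack: [-11]
STORE_FAST s → s=-11. Stack: []
LOAD_FAST_LOAD_FAST a,a → push 5,5. Stack: [5, 5]
BINARY_OP - → 5 - 5 = 0. Stack: [0]
LOAD_FAST_LOAD_FAST s,a → push -11,5. Stack: [0, -11, 5]
BINARY_OP * → -11 * 5 = -55. Stack: [0, -55]
BINARY_OP + → 0 + -55 = -55. Stack: [-55]
STORE_FAST t → t=-55. Stack: []
LOAD_CONST → push 2. Stack: [2]
LOAD_FAST t → push -55. Stack: [2, -55]
BINARY_OP * → 2 * -55 = -110. Stack: [-110]
LOAD_FAST s → push -11. Stack: [-110, -11]
BINARY_OP | → -110 | -11 = -9. Stack: [-9]
STORE_FAST t → t=-9. Stack: []
LOAD_FAST t → push -9. Stack: [-9]
RETURN_VALUE → return -9.

-9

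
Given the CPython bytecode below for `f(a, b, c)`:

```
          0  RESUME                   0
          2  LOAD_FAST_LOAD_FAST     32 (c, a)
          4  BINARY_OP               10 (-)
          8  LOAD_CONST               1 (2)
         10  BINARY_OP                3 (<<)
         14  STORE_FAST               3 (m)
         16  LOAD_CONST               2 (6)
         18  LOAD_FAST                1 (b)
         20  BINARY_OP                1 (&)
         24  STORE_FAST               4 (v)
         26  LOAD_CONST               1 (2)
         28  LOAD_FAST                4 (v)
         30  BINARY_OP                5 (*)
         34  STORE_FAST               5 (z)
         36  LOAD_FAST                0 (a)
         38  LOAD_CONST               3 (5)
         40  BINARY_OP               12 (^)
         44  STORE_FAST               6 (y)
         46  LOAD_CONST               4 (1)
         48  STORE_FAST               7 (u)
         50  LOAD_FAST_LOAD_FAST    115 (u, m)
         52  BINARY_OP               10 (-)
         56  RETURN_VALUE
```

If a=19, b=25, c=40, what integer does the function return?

-83

LOAD_FAST_LOAD_FAST c,a → push 40,19. Stack: [40, 19]
BINARY_OP - → 40 - 19 = 21. Stack: [21]
LOAD_CONST → push 2. Stack: [21, 2]
BINARY_OP << → 21 << 2 = 84. Stack: [84]
STORE_FAST m → m=84. Stack: []
LOAD_CONST → push 6. Stack: [6]
LOAD_FAST b → push 25. Stack: [6, 25]
BINARY_OP & → 6 & 25 = 0. Stack: [0]
STORE_FAST v → v=0. Stack: []
LOAD_CONST → push 2. Stack: [2]
LOAD_FAST v → push 0. Stack: [2, 0]
BINARY_OP * → 2 * 0 = 0. Stack: [0]
STORE_FAST z → z=0. Stack: []
LOAD_FAST a → push 19. Stack: [19]
LOAD_CONST → push 5. Stack: [19, 5]
BINARY_OP ^ → 19 ^ 5 = 22. Stack: [22]
STORE_FAST y → y=22. Stack: []
LOAD_CONST → push 1. Stack: [1]
STORE_FAST u → u=1. Stack: []
LOAD_FAST_LOAD_FAST u,m → push 1,84. Stack: [1, 84]
BINARY_OP - → 1 - 84 = -83. Stack: [-83]
RETURN_VALUE → return -83.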